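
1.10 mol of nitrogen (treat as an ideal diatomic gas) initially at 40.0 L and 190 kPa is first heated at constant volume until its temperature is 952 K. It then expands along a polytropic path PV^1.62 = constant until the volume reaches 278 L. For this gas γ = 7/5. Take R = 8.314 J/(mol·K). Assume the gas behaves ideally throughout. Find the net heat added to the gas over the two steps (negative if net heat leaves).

T₁ = P₁V₁/(nR) = 190×40.0/(1.10×8.314) = 831 K.
Step 1 — Isochoric: V stays 40.0 L; P/T = const ⇒ T₂ = 952 K, P₂ = 218 kPa.
W = 0 (no volume change).
ΔU = nCvΔT = 1.10×20.8×(952−831) = 2770 J.
Q = ΔU = 2770 J.
State after step 1: P = 218 kPa, V = 40.0 L, T = 952 K.
Step 2 — Polytropic n=1.62: T₂ = T₁(V₁/V₂)^(n−1) = 952×(0.144)^0.62 = 286 K; P₂ = P₁(V₁/V₂)^n = 9.41 kPa.
W = (P₁V₁−P₂V₂)/(n−1) = (218×40.0−9.41×278)/0.62 = 9820 J.
ΔU = nCvΔT = 1.10×20.8×(286−952) = -15200 J.
Q = ΔU + W = -5400 J.
Net over both steps: W = 9820 J, Q = -2640 J, ΔU = -12500 J.

-2640 J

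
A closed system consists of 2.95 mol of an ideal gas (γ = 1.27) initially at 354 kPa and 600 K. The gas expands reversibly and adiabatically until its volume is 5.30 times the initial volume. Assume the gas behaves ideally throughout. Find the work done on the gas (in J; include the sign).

-19800 J

V₁ = nRT₁/P₁ = 2.95×8.314×600/354 = 41.6 L.
Adiabatic: TV^(γ−1) = const ⇒ T₂ = 600×(0.189)^0.270 = 382 K; PV^γ = const ⇒ P₂ = 42.6 kPa.
ΔU = nCvΔT = 2.95×30.8×(382−600) = -19800 J.
Q = 0 for an adiabatic process, so W = −ΔU = 19800 J.
Work done on the gas = −W_by = -19800 J.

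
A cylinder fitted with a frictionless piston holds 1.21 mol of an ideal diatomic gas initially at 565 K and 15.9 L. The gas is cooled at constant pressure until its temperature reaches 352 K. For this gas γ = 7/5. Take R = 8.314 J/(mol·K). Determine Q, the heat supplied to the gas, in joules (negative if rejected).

P₁ = nRT₁/V₁ = 1.21×8.314×565/15.9 = 357 kPa.
Isobaric: P stays 357 kPa; V/T = const ⇒ T₂ = 352 K, V₂ = 9.91 L.
W = PΔV = 357×(9.91−15.9) kPa·L = -2140 J.
ΔU = nCvΔT = 1.21×20.8×(352−565) = -5360 J.
Q = ΔU + W = nCpΔT = -7500 J.

-7500 J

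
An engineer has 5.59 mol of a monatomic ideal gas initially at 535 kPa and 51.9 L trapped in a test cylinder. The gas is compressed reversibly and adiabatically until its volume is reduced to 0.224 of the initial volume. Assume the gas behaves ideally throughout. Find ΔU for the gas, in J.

T₁ = P₁V₁/(nR) = 535×51.9/(5.59×8.314) = 597 K.
Adiabatic: TV^(γ−1) = const ⇒ T₂ = 597×(4.46)^0.667 = 1620 K; PV^γ = const ⇒ P₂ = 6480 kPa.
For an ideal gas ΔU = nCvΔT with Cv = (3/2)R = 12.5 J/(mol·K).
ΔU = 5.59×12.5×(1620−597) = 71300 J.

71300 J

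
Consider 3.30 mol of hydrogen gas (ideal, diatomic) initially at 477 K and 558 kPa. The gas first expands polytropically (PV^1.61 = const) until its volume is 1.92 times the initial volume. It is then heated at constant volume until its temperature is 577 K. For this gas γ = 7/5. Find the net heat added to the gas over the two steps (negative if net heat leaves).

13900 J

V₁ = nRT₁/P₁ = 3.30×8.314×477/558 = 23.5 L.
Step 1 — Polytropic n=1.61: T₂ = T₁(V₁/V₂)^(n−1) = 477×(0.521)^0.61 = 320 K; P₂ = P₁(V₁/V₂)^n = 195 kPa.
W = (P₁V₁−P₂V₂)/(n−1) = (558×23.5−195×45.0)/0.61 = 7040 J.
ΔU = nCvΔT = 3.30×20.8×(320−477) = -10700 J.
Q = ΔU + W = -3700 J.
State after step 1: P = 195 kPa, V = 45.0 L, T = 320 K.
Step 2 — Isochoric: V stays 45.0 L; P/T = const ⇒ T₂ = 577 K, P₂ = 352 kPa.
W = 0 (no volume change).
ΔU = nCvΔT = 3.30×20.8×(577−320) = 17600 J.
Q = ΔU = 17600 J.
Net over both steps: W = 7040 J, Q = 13900 J, ΔU = 6860 J.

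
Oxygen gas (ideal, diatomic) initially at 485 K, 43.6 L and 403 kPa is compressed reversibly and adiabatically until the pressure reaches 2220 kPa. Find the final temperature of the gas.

790 K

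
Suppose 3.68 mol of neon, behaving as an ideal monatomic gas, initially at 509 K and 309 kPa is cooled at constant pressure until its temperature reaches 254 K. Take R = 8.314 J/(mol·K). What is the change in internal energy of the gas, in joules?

-11700 J

V₁ = nRT₁/P₁ = 3.68×8.314×509/309 = 50.4 L.
Isobaric: P stays 309 kPa; V/T = const ⇒ T₂ = 254 K, V₂ = 25.1 L.
For an ideal gas ΔU = nCvΔT with Cv = (3/2)R = 12.5 J/(mol·K).
ΔU = 3.68×12.5×(254−509) = -11700 J.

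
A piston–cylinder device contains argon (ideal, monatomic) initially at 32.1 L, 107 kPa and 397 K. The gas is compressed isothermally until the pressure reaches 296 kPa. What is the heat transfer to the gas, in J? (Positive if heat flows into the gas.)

n = P₁V₁/(RT₁) = 107×32.1/(8.314×397) = 1.04 mol.
Isothermal: T stays 397 K; PV = const ⇒ V₂ = 11.6 L, P₂ = 296 kPa.
ΔU = 0 (ideal gas, T constant).
W = nRT ln(V₂/V₁) = 1.04×8.314×397×ln(0.361) = -3490 J.
Q = ΔU + W = -3490 J.

-3490 J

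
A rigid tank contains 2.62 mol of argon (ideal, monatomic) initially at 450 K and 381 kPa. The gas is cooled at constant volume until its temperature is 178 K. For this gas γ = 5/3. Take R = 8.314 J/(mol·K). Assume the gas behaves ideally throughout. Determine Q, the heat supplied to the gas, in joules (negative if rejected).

-8890 J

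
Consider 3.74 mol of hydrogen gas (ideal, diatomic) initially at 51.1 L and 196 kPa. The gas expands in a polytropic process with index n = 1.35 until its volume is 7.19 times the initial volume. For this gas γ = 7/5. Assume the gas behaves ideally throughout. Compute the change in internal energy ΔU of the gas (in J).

-12500 J

T₁ = P₁V₁/(nR) = 196×51.1/(3.74×8.314) = 322 K.
Polytropic n=1.35: T₂ = T₁(V₁/V₂)^(n−1) = 322×(0.139)^0.35 = 161 K; P₂ = P₁(V₁/V₂)^n = 13.7 kPa.
For an ideal gas ΔU = nCvΔT with Cv = (5/2)R = 20.8 J/(mol·K).
ΔU = 3.74×20.8×(161−322) = -12500 J.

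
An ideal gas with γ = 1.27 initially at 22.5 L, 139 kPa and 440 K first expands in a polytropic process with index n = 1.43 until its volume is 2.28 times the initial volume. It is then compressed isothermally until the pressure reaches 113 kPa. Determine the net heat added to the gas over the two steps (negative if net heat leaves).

-3420 J

n = P₁V₁/(RT₁) = 139×22.5/(8.314×440) = 0.855 mol.
Step 1 — Polytropic n=1.43: T₂ = T₁(V₁/V₂)^(n−1) = 440×(0.439)^0.43 = 309 K; P₂ = P₁(V₁/V₂)^n = 42.8 kPa.
W = (P₁V₁−P₂V₂)/(n−1) = (139×22.5−42.8×51.3)/0.43 = 2170 J.
ΔU = nCvΔT = 0.855×30.8×(309−440) = -3460 J.
Q = ΔU + W = -1290 J.
State after step 1: P = 42.8 kPa, V = 51.3 L, T = 309 K.
Step 2 — Isothermal: T stays 309 K; PV = const ⇒ V₂ = 19.4 L, P₂ = 113 kPa.
ΔU = 0 (ideal gas, T constant).
W = nRT ln(V₂/V₁) = 0.855×8.314×309×ln(0.379) = -2130 J.
Q = ΔU + W = -2130 J.
Net over both steps: W = 38.7 J, Q = -3420 J, ΔU = -3460 J.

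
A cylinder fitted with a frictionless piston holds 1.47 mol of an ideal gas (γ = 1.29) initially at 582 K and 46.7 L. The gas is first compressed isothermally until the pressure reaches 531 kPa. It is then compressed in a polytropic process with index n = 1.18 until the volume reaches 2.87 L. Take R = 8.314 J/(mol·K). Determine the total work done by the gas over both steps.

P₁ = nRT₁/V₁ = 1.47×8.314×582/46.7 = 152 kPa.
Step 1 — Isothermal: T stays 582 K; PV = const ⇒ V₂ = 13.4 L, P₂ = 531 kPa.
ΔU = 0 (ideal gas, T constant).
W = nRT ln(V₂/V₁) = 1.47×8.314×582×ln(0.287) = -8880 J.
Q = ΔU + W = -8880 J.
State after step 1: P = 531 kPa, V = 13.4 L, T = 582 K.
Step 2 — Polytropic n=1.18: T₂ = T₁(V₁/V₂)^(n−1) = 582×(4.67)^0.18 = 768 K; P₂ = P₁(V₁/V₂)^n = 3270 kPa.
W = (P₁V₁−P₂V₂)/(n−1) = (531×13.4−3270×2.87)/0.18 = -12600 J.
ΔU = nCvΔT = 1.47×28.7×(768−582) = 7840 J.
Q = ΔU + W = -4790 J.
Net over both steps: W = -21500 J, Q = -13700 J, ΔU = 7840 J.

-21500 J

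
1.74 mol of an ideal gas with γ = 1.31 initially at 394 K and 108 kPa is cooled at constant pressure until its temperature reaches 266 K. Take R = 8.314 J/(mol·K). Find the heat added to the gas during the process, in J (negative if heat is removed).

-7820 J

V₁ = nRT₁/P₁ = 1.74×8.314×394/108 = 52.8 L.
Isobaric: P stays 108 kPa; V/T = const ⇒ T₂ = 266 K, V₂ = 35.6 L.
W = PΔV = 108×(35.6−52.8) kPa·L = -1850 J.
ΔU = nCvΔT = 1.74×26.8×(266−394) = -5970 J.
Q = ΔU + W = nCpΔT = -7820 J.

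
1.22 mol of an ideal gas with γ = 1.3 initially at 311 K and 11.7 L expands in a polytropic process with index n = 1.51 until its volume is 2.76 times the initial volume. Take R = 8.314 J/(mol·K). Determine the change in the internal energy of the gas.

P₁ = nRT₁/V₁ = 1.22×8.314×311/11.7 = 270 kPa.
Polytropic n=1.51: T₂ = T₁(V₁/V₂)^(n−1) = 311×(0.362)^0.51 = 185 K; P₂ = P₁(V₁/V₂)^n = 58.2 kPa.
For an ideal gas ΔU = nCvΔT with Cv = R/(γ−1) = 27.7 J/(mol·K).
ΔU = 1.22×27.7×(185−311) = -4250 J.

-4250 J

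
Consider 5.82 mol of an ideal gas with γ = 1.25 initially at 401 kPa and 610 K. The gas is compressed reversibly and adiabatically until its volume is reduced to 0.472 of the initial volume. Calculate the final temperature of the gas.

V₁ = nRT₁/P₁ = 5.82×8.314×610/401 = 73.6 L.
Adiabatic: TV^(γ−1) = const ⇒ T₂ = 610×(2.12)^0.250 = 736 K; PV^γ = const ⇒ P₂ = 1020 kPa.

736 K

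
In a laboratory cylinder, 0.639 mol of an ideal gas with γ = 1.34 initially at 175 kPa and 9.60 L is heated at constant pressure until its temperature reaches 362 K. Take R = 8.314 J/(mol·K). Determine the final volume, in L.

11.0 L

T₁ = P₁V₁/(nR) = 175×9.60/(0.639×8.314) = 316 K.
Isobaric: P stays 175 kPa; V/T = const ⇒ T₂ = 362 K, V₂ = 11.0 L.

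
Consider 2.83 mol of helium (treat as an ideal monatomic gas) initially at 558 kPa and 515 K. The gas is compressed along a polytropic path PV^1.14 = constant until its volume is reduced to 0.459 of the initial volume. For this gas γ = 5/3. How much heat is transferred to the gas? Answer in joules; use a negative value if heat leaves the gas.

V₁ = nRT₁/P₁ = 2.83×8.314×515/558 = 21.7 L.
Polytropic n=1.14: T₂ = T₁(V₁/V₂)^(n−1) = 515×(2.18)^0.14 = 574 K; P₂ = P₁(V₁/V₂)^n = 1360 kPa.
W = (P₁V₁−P₂V₂)/(n−1) = (558×21.7−1360×9.97)/0.14 = -9970 J.
ΔU = nCvΔT = 2.83×12.5×(574−515) = 2090 J.
Q = ΔU + W = -7880 J.

-7880 J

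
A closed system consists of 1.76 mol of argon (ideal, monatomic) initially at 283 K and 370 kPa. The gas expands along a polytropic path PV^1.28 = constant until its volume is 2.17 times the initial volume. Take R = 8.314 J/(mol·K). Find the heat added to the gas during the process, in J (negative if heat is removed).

V₁ = nRT₁/P₁ = 1.76×8.314×283/370 = 11.2 L.
Polytropic n=1.28: T₂ = T₁(V₁/V₂)^(n−1) = 283×(0.461)^0.28 = 228 K; P₂ = P₁(V₁/V₂)^n = 137 kPa.
W = (P₁V₁−P₂V₂)/(n−1) = (370×11.2−137×24.3)/0.28 = 2880 J.
ΔU = nCvΔT = 1.76×12.5×(228−283) = -1210 J.
Q = ΔU + W = 1670 J.

1670 J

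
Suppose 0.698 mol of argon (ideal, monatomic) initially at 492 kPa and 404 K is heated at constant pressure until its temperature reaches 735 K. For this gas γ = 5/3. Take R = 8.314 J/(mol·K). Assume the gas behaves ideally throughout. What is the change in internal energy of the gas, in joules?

2880 J

V₁ = nRT₁/P₁ = 0.698×8.314×404/492 = 4.77 L.
Isobaric: P stays 492 kPa; V/T = const ⇒ T₂ = 735 K, V₂ = 8.67 L.
For an ideal gas ΔU = nCvΔT with Cv = (3/2)R = 12.5 J/(mol·K).
ΔU = 0.698×12.5×(735−404) = 2880 J.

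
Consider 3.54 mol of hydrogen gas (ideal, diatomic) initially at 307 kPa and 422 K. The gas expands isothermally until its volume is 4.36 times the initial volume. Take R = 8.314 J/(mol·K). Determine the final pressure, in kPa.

V₁ = nRT₁/P₁ = 3.54×8.314×422/307 = 40.5 L.
Isothermal: T stays 422 K; PV = const ⇒ V₂ = 176 L, P₂ = 70.4 kPa.

70.4 kPa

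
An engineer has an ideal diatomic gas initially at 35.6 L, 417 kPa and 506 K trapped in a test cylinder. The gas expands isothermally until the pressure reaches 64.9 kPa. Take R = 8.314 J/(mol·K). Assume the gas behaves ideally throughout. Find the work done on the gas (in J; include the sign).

n = P₁V₁/(RT₁) = 417×35.6/(8.314×506) = 3.53 mol.
Isothermal: T stays 506 K; PV = const ⇒ V₂ = 229 L, P₂ = 64.9 kPa.
W = nRT ln(V₂/V₁) = 3.53×8.314×506×ln(6.43) = 27600 J.
Work done on the gas = −W_by = -27600 J.

-27600 J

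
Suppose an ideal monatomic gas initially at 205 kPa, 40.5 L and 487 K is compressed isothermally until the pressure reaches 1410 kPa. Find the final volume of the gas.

Isothermal: T stays 487 K; PV = const ⇒ V₂ = 5.89 L, P₂ = 1410 kPa.

5.89 L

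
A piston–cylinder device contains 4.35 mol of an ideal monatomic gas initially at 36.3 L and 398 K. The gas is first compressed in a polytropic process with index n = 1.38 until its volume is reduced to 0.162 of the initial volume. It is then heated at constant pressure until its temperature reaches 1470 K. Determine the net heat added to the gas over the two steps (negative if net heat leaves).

44800 J

P₁ = nRT₁/V₁ = 4.35×8.314×398/36.3 = 397 kPa.
Step 1 — Polytropic n=1.38: T₂ = T₁(V₁/V₂)^(n−1) = 398×(6.17)^0.38 = 795 K; P₂ = P₁(V₁/V₂)^n = 4890 kPa.
W = (P₁V₁−P₂V₂)/(n−1) = (397×36.3−4890×5.88)/0.38 = -37800 J.
ΔU = nCvΔT = 4.35×12.5×(795−398) = 21500 J.
Q = ΔU + W = -16200 J.
State after step 1: P = 4890 kPa, V = 5.88 L, T = 795 K.
Step 2 — Isobaric: P stays 4890 kPa; V/T = const ⇒ T₂ = 1470 K, V₂ = 10.9 L.
W = PΔV = 4890×(10.9−5.88) kPa·L = 24400 J.
ΔU = nCvΔT = 4.35×12.5×(1470−795) = 36600 J.
Q = ΔU + W = nCpΔT = 61000 J.
Net over both steps: W = -13300 J, Q = 44800 J, ΔU = 58200 J.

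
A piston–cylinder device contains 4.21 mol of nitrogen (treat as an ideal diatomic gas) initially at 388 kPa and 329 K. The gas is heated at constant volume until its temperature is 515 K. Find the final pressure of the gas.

607 kPa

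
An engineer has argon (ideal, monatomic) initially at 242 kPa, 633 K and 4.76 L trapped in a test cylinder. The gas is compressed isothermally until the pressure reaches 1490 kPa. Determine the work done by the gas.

n = P₁V₁/(RT₁) = 242×4.76/(8.314×633) = 0.219 mol.
Isothermal: T stays 633 K; PV = const ⇒ V₂ = 0.773 L, P₂ = 1490 kPa.
W = nRT ln(V₂/V₁) = 0.219×8.314×633×ln(0.162) = -2090 J.

-2090 J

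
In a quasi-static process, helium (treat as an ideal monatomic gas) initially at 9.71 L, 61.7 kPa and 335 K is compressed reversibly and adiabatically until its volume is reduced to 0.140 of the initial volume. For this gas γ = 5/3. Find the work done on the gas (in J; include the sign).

2430 J

n = P₁V₁/(RT₁) = 61.7×9.71/(8.314×335) = 0.215 mol.
Adiabatic: TV^(γ−1) = const ⇒ T₂ = 335×(7.14)^0.667 = 1240 K; PV^γ = const ⇒ P₂ = 1630 kPa.
ΔU = nCvΔT = 0.215×12.5×(1240−335) = 2430 J.
Q = 0 for an adiabatic process, so W = −ΔU = -2430 J.
Work done on the gas = −W_by = 2430 J.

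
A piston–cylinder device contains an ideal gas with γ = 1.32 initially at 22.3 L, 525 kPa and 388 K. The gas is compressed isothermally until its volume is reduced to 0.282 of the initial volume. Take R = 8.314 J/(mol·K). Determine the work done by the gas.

n = P₁V₁/(RT₁) = 525×22.3/(8.314×388) = 3.63 mol.
Isothermal: T stays 388 K; PV = const ⇒ V₂ = 6.29 L, P₂ = 1860 kPa.
W = nRT ln(V₂/V₁) = 3.63×8.314×388×ln(0.282) = -14800 J.

-14800 J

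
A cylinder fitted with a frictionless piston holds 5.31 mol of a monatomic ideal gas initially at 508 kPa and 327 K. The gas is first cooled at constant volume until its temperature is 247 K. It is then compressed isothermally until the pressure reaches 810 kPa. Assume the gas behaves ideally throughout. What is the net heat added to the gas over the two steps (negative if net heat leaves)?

-13400 J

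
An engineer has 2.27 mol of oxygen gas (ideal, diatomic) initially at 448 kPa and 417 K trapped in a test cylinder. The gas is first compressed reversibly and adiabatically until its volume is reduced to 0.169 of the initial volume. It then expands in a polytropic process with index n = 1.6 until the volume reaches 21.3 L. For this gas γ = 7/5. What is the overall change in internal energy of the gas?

-7390 J

V₁ = nRT₁/P₁ = 2.27×8.314×417/448 = 17.6 L.
Step 1 — Adiabatic: TV^(γ−1) = const ⇒ T₂ = 417×(5.92)^0.400 = 849 K; PV^γ = const ⇒ P₂ = 5400 kPa.
ΔU = nCvΔT = 2.27×20.8×(849−417) = 20400 J.
Q = 0 for an adiabatic process, so W = −ΔU = -20400 J.
State after step 1: P = 5400 kPa, V = 2.97 L, T = 849 K.
Step 2 — Polytropic n=1.6: T₂ = T₁(V₁/V₂)^(n−1) = 849×(0.139)^0.60 = 260 K; P₂ = P₁(V₁/V₂)^n = 231 kPa.
W = (P₁V₁−P₂V₂)/(n−1) = (5400×2.97−231×21.3)/0.60 = 18500 J.
ΔU = nCvΔT = 2.27×20.8×(260−849) = -27800 J.
Q = ΔU + W = -9260 J.
Net over both steps: W = -1870 J, Q = -9260 J, ΔU = -7390 J.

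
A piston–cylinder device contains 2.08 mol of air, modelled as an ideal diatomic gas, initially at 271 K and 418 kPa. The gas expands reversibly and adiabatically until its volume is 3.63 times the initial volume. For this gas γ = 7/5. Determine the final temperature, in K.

162 K

V₁ = nRT₁/P₁ = 2.08×8.314×271/418 = 11.2 L.
Adiabatic: TV^(γ−1) = const ⇒ T₂ = 271×(0.275)^0.400 = 162 K; PV^γ = const ⇒ P₂ = 68.8 kPa.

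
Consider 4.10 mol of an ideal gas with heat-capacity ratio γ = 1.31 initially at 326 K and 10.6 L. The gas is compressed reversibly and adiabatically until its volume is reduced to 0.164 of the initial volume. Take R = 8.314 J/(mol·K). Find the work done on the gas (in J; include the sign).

26900 J

P₁ = nRT₁/V₁ = 4.10×8.314×326/10.6 = 1050 kPa.
Adiabatic: TV^(γ−1) = const ⇒ T₂ = 326×(6.10)^0.310 = 571 K; PV^γ = const ⇒ P₂ = 11200 kPa.
ΔU = nCvΔT = 4.10×26.8×(571−326) = 26900 J.
Q = 0 for an adiabatic process, so W = −ΔU = -26900 J.
Work done on the gas = −W_by = 26900 J.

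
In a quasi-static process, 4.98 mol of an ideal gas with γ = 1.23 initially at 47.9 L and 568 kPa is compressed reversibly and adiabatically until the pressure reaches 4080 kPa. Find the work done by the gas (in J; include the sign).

-52700 J

T₁ = P₁V₁/(nR) = 568×47.9/(4.98×8.314) = 657 K.
Adiabatic: T₂/T₁ = (P₂/P₁)^((γ−1)/γ) ⇒ T₂ = 657×(7.18)^0.187 = 950 K; V₂ = 9.64 L.
ΔU = nCvΔT = 4.98×36.1×(950−657) = 52700 J.
Q = 0 for an adiabatic process, so W = −ΔU = -52700 J.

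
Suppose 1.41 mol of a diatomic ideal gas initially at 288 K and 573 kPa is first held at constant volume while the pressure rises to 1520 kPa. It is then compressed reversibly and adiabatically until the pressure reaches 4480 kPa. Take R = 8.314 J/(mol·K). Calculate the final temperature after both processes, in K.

1040 K

V₁ = nRT₁/P₁ = 1.41×8.314×288/573 = 5.89 L.
Step 1 — Isochoric: V stays 5.89 L; P/T = const ⇒ T₂ = 764 K, P₂ = 1520 kPa.
W = 0 (no volume change).
ΔU = nCvΔT = 1.41×20.8×(764−288) = 13900 J.
Q = ΔU = 13900 J.
State after step 1: P = 1520 kPa, V = 5.89 L, T = 764 K.
Step 2 — Adiabatic: T₂/T₁ = (P₂/P₁)^((γ−1)/γ) ⇒ T₂ = 764×(2.95)^0.286 = 1040 K; V₂ = 2.72 L.
ΔU = nCvΔT = 1.41×20.8×(1040−764) = 8100 J.
Q = 0 for an adiabatic process, so W = −ΔU = -8100 J.
Net over both steps: W = -8100 J, Q = 13900 J, ΔU = 22100 J.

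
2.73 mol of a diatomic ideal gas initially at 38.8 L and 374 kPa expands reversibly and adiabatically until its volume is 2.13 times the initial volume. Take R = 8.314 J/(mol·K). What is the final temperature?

T₁ = P₁V₁/(nR) = 374×38.8/(2.73×8.314) = 639 K.
Adiabatic: TV^(γ−1) = const ⇒ T₂ = 639×(0.469)^0.400 = 472 K; PV^γ = const ⇒ P₂ = 130 kPa.

472 K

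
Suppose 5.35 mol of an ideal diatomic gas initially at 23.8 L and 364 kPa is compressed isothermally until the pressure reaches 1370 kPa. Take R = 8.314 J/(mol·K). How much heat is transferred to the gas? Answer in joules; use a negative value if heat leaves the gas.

T₁ = P₁V₁/(nR) = 364×23.8/(5.35×8.314) = 195 K.
Isothermal: T stays 195 K; PV = const ⇒ V₂ = 6.32 L, P₂ = 1370 kPa.
ΔU = 0 (ideal gas, T constant).
W = nRT ln(V₂/V₁) = 5.35×8.314×195×ln(0.266) = -11500 J.
Q = ΔU + W = -11500 J.

-11500 J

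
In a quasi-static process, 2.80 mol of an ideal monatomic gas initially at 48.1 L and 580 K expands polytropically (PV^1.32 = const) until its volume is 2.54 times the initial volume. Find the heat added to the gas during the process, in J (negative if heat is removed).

5660 J

P₁ = nRT₁/V₁ = 2.80×8.314×580/48.1 = 281 kPa.
Polytropic n=1.32: T₂ = T₁(V₁/V₂)^(n−1) = 580×(0.394)^0.32 = 430 K; P₂ = P₁(V₁/V₂)^n = 82.0 kPa.
W = (P₁V₁−P₂V₂)/(n−1) = (281×48.1−82.0×122)/0.32 = 10900 J.
ΔU = nCvΔT = 2.80×12.5×(430−580) = -5220 J.
Q = ΔU + W = 5660 J.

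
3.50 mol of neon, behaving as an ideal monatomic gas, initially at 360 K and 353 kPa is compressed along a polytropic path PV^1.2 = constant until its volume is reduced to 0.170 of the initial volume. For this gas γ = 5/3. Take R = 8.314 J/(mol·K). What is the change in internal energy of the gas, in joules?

V₁ = nRT₁/P₁ = 3.50×8.314×360/353 = 29.7 L.
Polytropic n=1.2: T₂ = T₁(V₁/V₂)^(n−1) = 360×(5.88)^0.20 = 513 K; P₂ = P₁(V₁/V₂)^n = 2960 kPa.
For an ideal gas ΔU = nCvΔT with Cv = (3/2)R = 12.5 J/(mol·K).
ΔU = 3.50×12.5×(513−360) = 6680 J.

6680 J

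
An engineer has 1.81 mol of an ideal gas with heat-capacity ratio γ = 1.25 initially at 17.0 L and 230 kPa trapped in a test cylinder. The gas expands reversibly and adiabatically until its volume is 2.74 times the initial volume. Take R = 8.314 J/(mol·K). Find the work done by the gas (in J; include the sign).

T₁ = P₁V₁/(nR) = 230×17.0/(1.81×8.314) = 260 K.
Adiabatic: TV^(γ−1) = const ⇒ T₂ = 260×(0.365)^0.250 = 202 K; PV^γ = const ⇒ P₂ = 65.2 kPa.
ΔU = nCvΔT = 1.81×33.3×(202−260) = -3480 J.
Q = 0 for an adiabatic process, so W = −ΔU = 3480 J.

3480 J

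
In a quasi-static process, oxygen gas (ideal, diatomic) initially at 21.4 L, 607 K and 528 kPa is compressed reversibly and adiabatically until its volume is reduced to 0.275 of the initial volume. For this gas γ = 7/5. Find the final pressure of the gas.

3220 kPa

Adiabatic: TV^(γ−1) = const ⇒ T₂ = 607×(3.64)^0.400 = 1020 K; PV^γ = const ⇒ P₂ = 3220 kPa.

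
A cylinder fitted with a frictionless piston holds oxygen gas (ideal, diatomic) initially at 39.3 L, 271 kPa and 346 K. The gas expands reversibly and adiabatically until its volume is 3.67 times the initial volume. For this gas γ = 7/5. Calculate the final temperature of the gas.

Adiabatic: TV^(γ−1) = const ⇒ T₂ = 346×(0.272)^0.400 = 206 K; PV^γ = const ⇒ P₂ = 43.9 kPa.

206 K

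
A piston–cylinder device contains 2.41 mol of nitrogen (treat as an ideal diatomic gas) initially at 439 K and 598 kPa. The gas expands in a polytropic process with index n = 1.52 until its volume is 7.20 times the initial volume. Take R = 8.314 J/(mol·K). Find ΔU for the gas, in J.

V₁ = nRT₁/P₁ = 2.41×8.314×439/598 = 14.7 L.
Polytropic n=1.52: T₂ = T₁(V₁/V₂)^(n−1) = 439×(0.139)^0.52 = 157 K; P₂ = P₁(V₁/V₂)^n = 29.8 kPa.
For an ideal gas ΔU = nCvΔT with Cv = (5/2)R = 20.8 J/(mol·K).
ΔU = 2.41×20.8×(157−439) = -14100 J.

-14100 J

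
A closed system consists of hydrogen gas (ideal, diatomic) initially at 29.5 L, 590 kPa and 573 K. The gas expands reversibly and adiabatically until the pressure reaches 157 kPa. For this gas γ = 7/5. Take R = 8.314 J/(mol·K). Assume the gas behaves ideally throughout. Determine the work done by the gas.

13700 J

n = P₁V₁/(RT₁) = 590×29.5/(8.314×573) = 3.65 mol.
Adiabatic: T₂/T₁ = (P₂/P₁)^((γ−1)/γ) ⇒ T₂ = 573×(0.266)^0.286 = 393 K; V₂ = 75.9 L.
ΔU = nCvΔT = 3.65×20.8×(393−573) = -13700 J.
Q = 0 for an adiabatic process, so W = −ΔU = 13700 J.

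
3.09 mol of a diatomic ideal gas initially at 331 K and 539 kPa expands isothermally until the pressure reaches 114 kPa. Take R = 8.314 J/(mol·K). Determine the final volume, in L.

V₁ = nRT₁/P₁ = 3.09×8.314×331/539 = 15.8 L.
Isothermal: T stays 331 K; PV = const ⇒ V₂ = 74.6 L, P₂ = 114 kPa.

74.6 L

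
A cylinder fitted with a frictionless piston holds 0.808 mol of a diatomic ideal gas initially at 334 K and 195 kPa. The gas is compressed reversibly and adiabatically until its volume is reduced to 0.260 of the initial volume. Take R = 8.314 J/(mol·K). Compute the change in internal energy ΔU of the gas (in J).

V₁ = nRT₁/P₁ = 0.808×8.314×334/195 = 11.5 L.
Adiabatic: TV^(γ−1) = const ⇒ T₂ = 334×(3.85)^0.400 = 572 K; PV^γ = const ⇒ P₂ = 1290 kPa.
For an ideal gas ΔU = nCvΔT with Cv = (5/2)R = 20.8 J/(mol·K).
ΔU = 0.808×20.8×(572−334) = 4010 J.

4010 J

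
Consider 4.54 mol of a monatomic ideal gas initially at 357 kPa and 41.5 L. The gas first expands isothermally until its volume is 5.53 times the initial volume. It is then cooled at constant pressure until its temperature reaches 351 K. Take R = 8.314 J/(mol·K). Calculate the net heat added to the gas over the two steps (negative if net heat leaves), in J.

T₁ = P₁V₁/(nR) = 357×41.5/(4.54×8.314) = 393 K.
Step 1 — Isothermal: T stays 393 K; PV = const ⇒ V₂ = 229 L, P₂ = 64.6 kPa.
ΔU = 0 (ideal gas, T constant).
W = nRT ln(V₂/V₁) = 4.54×8.314×393×ln(5.53) = 25300 J.
Q = ΔU + W = 25300 J.
State after step 1: P = 64.6 kPa, V = 229 L, T = 393 K.
Step 2 — Isobaric: P stays 64.6 kPa; V/T = const ⇒ T₂ = 351 K, V₂ = 205 L.
W = PΔV = 64.6×(205−229) kPa·L = -1570 J.
ΔU = nCvΔT = 4.54×12.5×(351−393) = -2350 J.
Q = ΔU + W = nCpΔT = -3920 J.
Net over both steps: W = 23800 J, Q = 21400 J, ΔU = -2350 J.

21400 J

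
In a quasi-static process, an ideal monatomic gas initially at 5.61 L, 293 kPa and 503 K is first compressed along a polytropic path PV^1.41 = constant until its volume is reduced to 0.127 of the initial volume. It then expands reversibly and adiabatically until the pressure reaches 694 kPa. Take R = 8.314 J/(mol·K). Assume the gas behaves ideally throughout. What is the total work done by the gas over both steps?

n = P₁V₁/(RT₁) = 293×5.61/(8.314×503) = 0.393 mol.
Step 1 — Polytropic n=1.41: T₂ = T₁(V₁/V₂)^(n−1) = 503×(7.87)^0.41 = 1170 K; P₂ = P₁(V₁/V₂)^n = 5380 kPa.
W = (P₁V₁−P₂V₂)/(n−1) = (293×5.61−5380×0.712)/0.41 = -5330 J.
ΔU = nCvΔT = 0.393×12.5×(1170−503) = 3280 J.
Q = ΔU + W = -2050 J.
State after step 1: P = 5380 kPa, V = 0.712 L, T = 1170 K.
Step 2 — Adiabatic: T₂/T₁ = (P₂/P₁)^((γ−1)/γ) ⇒ T₂ = 1170×(0.129)^0.400 = 517 K; V₂ = 2.43 L.
ΔU = nCvΔT = 0.393×12.5×(517−1170) = -3210 J.
Q = 0 for an adiabatic process, so W = −ΔU = 3210 J.
Net over both steps: W = -2120 J, Q = -2050 J, ΔU = 67.8 J.

-2120 J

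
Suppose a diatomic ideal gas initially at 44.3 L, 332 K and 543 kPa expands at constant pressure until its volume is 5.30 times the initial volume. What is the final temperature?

Isobaric: P stays 543 kPa; V/T = const ⇒ T₂ = 1760 K, V₂ = 235 L.

1760 K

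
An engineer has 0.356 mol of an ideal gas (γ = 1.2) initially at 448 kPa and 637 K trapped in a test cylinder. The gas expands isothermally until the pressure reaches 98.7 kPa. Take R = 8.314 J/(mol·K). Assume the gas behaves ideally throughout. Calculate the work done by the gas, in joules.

2850 J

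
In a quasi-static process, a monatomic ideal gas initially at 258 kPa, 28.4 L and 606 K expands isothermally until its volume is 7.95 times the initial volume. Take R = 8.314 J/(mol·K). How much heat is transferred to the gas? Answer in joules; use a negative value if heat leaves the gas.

15200 J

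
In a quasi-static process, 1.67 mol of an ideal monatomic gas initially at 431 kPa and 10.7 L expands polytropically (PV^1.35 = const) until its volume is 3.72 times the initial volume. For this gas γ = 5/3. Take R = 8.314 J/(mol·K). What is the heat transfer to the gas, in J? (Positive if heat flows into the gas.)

T₁ = P₁V₁/(nR) = 431×10.7/(1.67×8.314) = 332 K.
Polytropic n=1.35: T₂ = T₁(V₁/V₂)^(n−1) = 332×(0.269)^0.35 = 210 K; P₂ = P₁(V₁/V₂)^n = 73.2 kPa.
W = (P₁V₁−P₂V₂)/(n−1) = (431×10.7−73.2×39.8)/0.35 = 4860 J.
ΔU = nCvΔT = 1.67×12.5×(210−332) = -2550 J.
Q = ΔU + W = 2310 J.

2310 J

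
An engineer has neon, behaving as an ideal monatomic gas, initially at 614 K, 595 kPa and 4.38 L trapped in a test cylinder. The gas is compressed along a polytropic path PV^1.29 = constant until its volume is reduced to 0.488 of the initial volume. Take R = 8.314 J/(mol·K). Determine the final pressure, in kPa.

Polytropic n=1.29: T₂ = T₁(V₁/V₂)^(n−1) = 614×(2.05)^0.29 = 756 K; P₂ = P₁(V₁/V₂)^n = 1500 kPa.

1500 kPa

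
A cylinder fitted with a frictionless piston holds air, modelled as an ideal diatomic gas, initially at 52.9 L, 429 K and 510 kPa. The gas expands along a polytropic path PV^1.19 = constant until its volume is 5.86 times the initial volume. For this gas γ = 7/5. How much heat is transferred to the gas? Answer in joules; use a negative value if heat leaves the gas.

n = P₁V₁/(RT₁) = 510×52.9/(8.314×429) = 7.56 mol.
Polytropic n=1.19: T₂ = T₁(V₁/V₂)^(n−1) = 429×(0.171)^0.19 = 307 K; P₂ = P₁(V₁/V₂)^n = 62.2 kPa.
W = (P₁V₁−P₂V₂)/(n−1) = (510×52.9−62.2×310)/0.19 = 40500 J.
ΔU = nCvΔT = 7.56×20.8×(307−429) = -19200 J.
Q = ΔU + W = 21300 J.

21300 J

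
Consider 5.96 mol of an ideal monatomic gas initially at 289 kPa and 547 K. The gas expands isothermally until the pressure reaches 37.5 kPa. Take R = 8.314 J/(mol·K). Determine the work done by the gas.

55300 J

V₁ = nRT₁/P₁ = 5.96×8.314×547/289 = 93.8 L.
Isothermal: T stays 547 K; PV = const ⇒ V₂ = 723 L, P₂ = 37.5 kPa.
W = nRT ln(V₂/V₁) = 5.96×8.314×547×ln(7.71) = 55300 J.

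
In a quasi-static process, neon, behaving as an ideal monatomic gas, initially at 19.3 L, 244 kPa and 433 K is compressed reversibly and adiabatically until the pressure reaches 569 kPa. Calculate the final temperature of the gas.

Adiabatic: T₂/T₁ = (P₂/P₁)^((γ−1)/γ) ⇒ T₂ = 433×(2.33)^0.400 = 608 K; V₂ = 11.6 L.

608 K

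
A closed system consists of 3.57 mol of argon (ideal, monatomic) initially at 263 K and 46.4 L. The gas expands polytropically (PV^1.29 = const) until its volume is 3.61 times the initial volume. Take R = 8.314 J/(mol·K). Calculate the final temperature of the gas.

181 K

P₁ = nRT₁/V₁ = 3.57×8.314×263/46.4 = 168 kPa.
Polytropic n=1.29: T₂ = T₁(V₁/V₂)^(n−1) = 263×(0.277)^0.29 = 181 K; P₂ = P₁(V₁/V₂)^n = 32.1 kPa.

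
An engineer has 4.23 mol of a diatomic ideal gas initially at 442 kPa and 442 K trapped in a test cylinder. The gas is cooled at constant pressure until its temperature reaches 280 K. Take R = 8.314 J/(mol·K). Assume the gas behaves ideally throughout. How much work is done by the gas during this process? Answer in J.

-5700 J

V₁ = nRT₁/P₁ = 4.23×8.314×442/442 = 35.2 L.
Isobaric: P stays 442 kPa; V/T = const ⇒ T₂ = 280 K, V₂ = 22.3 L.
W = PΔV = 442×(22.3−35.2) kPa·L = -5700 J.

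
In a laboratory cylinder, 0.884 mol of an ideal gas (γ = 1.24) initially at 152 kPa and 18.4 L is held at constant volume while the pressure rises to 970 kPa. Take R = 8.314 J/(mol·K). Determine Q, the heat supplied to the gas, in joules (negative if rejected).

T₁ = P₁V₁/(nR) = 152×18.4/(0.884×8.314) = 381 K.
Isochoric: V stays 18.4 L; P/T = const ⇒ T₂ = 2430 K, P₂ = 970 kPa.
W = 0 (no volume change).
ΔU = nCvΔT = 0.884×34.6×(2430−381) = 62700 J.
Q = ΔU = 62700 J.

62700 J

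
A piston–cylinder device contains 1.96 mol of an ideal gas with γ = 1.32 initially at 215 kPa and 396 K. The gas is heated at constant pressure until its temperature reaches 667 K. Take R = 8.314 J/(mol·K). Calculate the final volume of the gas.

V₁ = nRT₁/P₁ = 1.96×8.314×396/215 = 30.0 L.
Isobaric: P stays 215 kPa; V/T = const ⇒ T₂ = 667 K, V₂ = 50.6 L.

50.6 L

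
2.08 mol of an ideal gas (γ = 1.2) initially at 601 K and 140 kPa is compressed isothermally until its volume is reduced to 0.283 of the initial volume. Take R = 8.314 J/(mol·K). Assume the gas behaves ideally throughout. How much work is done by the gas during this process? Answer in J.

-13100 J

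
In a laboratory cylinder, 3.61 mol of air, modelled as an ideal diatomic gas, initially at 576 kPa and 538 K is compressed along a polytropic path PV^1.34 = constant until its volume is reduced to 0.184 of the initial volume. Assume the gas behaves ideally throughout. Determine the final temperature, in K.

957 K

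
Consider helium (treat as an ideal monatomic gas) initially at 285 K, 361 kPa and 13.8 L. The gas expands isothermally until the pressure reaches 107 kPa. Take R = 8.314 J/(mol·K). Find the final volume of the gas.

46.6 L

Isothermal: T stays 285 K; PV = const ⇒ V₂ = 46.6 L, P₂ = 107 kPa.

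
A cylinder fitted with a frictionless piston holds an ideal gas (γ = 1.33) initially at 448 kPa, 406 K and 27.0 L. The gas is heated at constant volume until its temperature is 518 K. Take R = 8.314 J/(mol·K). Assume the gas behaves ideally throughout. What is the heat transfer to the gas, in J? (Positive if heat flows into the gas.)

n = P₁V₁/(RT₁) = 448×27.0/(8.314×406) = 3.58 mol.
Isochoric: V stays 27.0 L; P/T = const ⇒ T₂ = 518 K, P₂ = 572 kPa.
W = 0 (no volume change).
ΔU = nCvΔT = 3.58×25.2×(518−406) = 10100 J.
Q = ΔU = 10100 J.

10100 J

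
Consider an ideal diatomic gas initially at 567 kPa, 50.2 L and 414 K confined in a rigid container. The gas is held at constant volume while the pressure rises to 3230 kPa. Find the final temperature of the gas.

2360 K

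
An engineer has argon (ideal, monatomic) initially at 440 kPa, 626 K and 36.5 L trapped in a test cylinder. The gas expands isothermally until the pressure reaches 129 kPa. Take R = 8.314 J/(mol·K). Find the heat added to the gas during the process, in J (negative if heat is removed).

19700 J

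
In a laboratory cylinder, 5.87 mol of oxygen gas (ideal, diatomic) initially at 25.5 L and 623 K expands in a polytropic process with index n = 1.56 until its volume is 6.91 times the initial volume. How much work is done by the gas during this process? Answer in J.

P₁ = nRT₁/V₁ = 5.87×8.314×623/25.5 = 1190 kPa.
Polytropic n=1.56: T₂ = T₁(V₁/V₂)^(n−1) = 623×(0.145)^0.56 = 211 K; P₂ = P₁(V₁/V₂)^n = 58.5 kPa.
W = (P₁V₁−P₂V₂)/(n−1) = (1190×25.5−58.5×176)/0.56 = 35900 J.

35900 J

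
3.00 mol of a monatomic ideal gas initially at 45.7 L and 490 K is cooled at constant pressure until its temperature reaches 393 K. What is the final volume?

36.7 L

P₁ = nRT₁/V₁ = 3.00×8.314×490/45.7 = 267 kPa.
Isobaric: P stays 267 kPa; V/T = const ⇒ T₂ = 393 K, V₂ = 36.7 L.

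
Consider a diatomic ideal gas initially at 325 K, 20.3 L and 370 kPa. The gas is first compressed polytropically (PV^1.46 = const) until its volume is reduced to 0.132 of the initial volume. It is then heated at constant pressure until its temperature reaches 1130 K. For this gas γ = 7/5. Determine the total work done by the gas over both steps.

n = P₁V₁/(RT₁) = 370×20.3/(8.314×325) = 2.78 mol.
Step 1 — Polytropic n=1.46: T₂ = T₁(V₁/V₂)^(n−1) = 325×(7.58)^0.46 = 825 K; P₂ = P₁(V₁/V₂)^n = 7110 kPa.
W = (P₁V₁−P₂V₂)/(n−1) = (370×20.3−7110×2.68)/0.46 = -25100 J.
ΔU = nCvΔT = 2.78×20.8×(825−325) = 28900 J.
Q = ΔU + W = 3770 J.
State after step 1: P = 7110 kPa, V = 2.68 L, T = 825 K.
Step 2 — Isobaric: P stays 7110 kPa; V/T = const ⇒ T₂ = 1130 K, V₂ = 3.67 L.
W = PΔV = 7110×(3.67−2.68) kPa·L = 7050 J.
ΔU = nCvΔT = 2.78×20.8×(1130−825) = 17600 J.
Q = ΔU + W = nCpΔT = 24700 J.
Net over both steps: W = -18100 J, Q = 28400 J, ΔU = 46500 J.

-18100 J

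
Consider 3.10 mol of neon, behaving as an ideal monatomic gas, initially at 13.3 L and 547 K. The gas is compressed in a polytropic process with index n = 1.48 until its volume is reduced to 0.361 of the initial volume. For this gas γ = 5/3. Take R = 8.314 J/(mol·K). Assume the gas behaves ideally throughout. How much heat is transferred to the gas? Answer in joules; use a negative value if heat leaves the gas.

P₁ = nRT₁/V₁ = 3.10×8.314×547/13.3 = 1060 kPa.
Polytropic n=1.48: T₂ = T₁(V₁/V₂)^(n−1) = 547×(2.77)^0.48 = 892 K; P₂ = P₁(V₁/V₂)^n = 4790 kPa.
W = (P₁V₁−P₂V₂)/(n−1) = (1060×13.3−4790×4.80)/0.48 = -18500 J.
ΔU = nCvΔT = 3.10×12.5×(892−547) = 13300 J.
Q = ΔU + W = -5190 J.

-5190 J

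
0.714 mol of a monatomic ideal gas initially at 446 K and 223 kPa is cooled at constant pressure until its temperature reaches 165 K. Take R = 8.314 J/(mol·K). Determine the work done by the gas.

-1670 J

V₁ = nRT₁/P₁ = 0.714×8.314×446/223 = 11.9 L.
Isobaric: P stays 223 kPa; V/T = const ⇒ T₂ = 165 K, V₂ = 4.39 L.
W = PΔV = 223×(4.39−11.9) kPa·L = -1670 J.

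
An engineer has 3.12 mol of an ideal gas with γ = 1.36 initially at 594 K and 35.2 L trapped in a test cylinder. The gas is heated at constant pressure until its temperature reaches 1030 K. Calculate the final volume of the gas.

61.0 L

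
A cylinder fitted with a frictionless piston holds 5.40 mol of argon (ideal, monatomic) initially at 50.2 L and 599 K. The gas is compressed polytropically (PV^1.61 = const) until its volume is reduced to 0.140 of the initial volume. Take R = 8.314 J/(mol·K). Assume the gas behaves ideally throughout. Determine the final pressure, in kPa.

12700 kPa

P₁ = nRT₁/V₁ = 5.40×8.314×599/50.2 = 536 kPa.
Polytropic n=1.61: T₂ = T₁(V₁/V₂)^(n−1) = 599×(7.14)^0.61 = 1990 K; P₂ = P₁(V₁/V₂)^n = 12700 kPa.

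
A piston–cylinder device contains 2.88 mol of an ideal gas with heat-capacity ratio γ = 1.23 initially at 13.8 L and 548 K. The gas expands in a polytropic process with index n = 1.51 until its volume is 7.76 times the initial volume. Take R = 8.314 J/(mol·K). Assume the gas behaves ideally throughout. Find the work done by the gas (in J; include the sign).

P₁ = nRT₁/V₁ = 2.88×8.314×548/13.8 = 951 kPa.
Polytropic n=1.51: T₂ = T₁(V₁/V₂)^(n−1) = 548×(0.129)^0.51 = 193 K; P₂ = P₁(V₁/V₂)^n = 43.1 kPa.
W = (P₁V₁−P₂V₂)/(n−1) = (951×13.8−43.1×107)/0.51 = 16700 J.

16700 J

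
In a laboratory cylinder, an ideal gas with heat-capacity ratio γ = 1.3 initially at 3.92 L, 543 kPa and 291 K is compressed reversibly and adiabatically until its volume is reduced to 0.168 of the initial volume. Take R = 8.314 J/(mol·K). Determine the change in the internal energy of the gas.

5020 J

n = P₁V₁/(RT₁) = 543×3.92/(8.314×291) = 0.880 mol.
Adiabatic: TV^(γ−1) = const ⇒ T₂ = 291×(5.95)^0.300 = 497 K; PV^γ = const ⇒ P₂ = 5520 kPa.
For an ideal gas ΔU = nCvΔT with Cv = R/(γ−1) = 27.7 J/(mol·K).
ΔU = 0.880×27.7×(497−291) = 5020 J.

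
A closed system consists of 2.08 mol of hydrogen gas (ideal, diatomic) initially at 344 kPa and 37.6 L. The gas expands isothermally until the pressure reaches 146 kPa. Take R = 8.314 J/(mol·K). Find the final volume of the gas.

T₁ = P₁V₁/(nR) = 344×37.6/(2.08×8.314) = 748 K.
Isothermal: T stays 748 K; PV = const ⇒ V₂ = 88.6 L, P₂ = 146 kPa.

88.6 L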